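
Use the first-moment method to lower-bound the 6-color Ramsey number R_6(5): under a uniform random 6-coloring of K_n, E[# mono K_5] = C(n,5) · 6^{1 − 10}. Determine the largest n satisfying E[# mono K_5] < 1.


We need C(n, 5) · 6^{1 − 10} < 1, i.e. C(n, 5) < 6^{10 − 1} = 10077696.
Check values of n near the boundary:
  n = 66: C(66, 5) = 8936928; 8936928 < 10077696? YES
  n = 67: C(67, 5) = 9657648; 9657648 < 10077696? YES
  n = 68: C(68, 5) = 10424128; 10424128 < 10077696? NO
  n = 69: C(69, 5) = 11238513; 11238513 < 10077696? NO
The largest n with C(n, 5) < 10077696 is n = 67 (where E[X] = 67067/69984 ≈ 0.95832). Hence R_6(5) > 67, i.e. R_6(5) ≥ 68.

Largest n = 67; hence R_6(5) > 67.


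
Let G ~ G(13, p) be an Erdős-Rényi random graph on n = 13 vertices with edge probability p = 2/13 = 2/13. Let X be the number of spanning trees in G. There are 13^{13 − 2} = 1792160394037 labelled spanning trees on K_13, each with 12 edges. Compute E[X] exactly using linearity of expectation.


K_13 has 13^{13 − 2} = 1792160394037 labelled spanning trees.
For each such spanning tree H, let X_H = 1 if all 12 edges of H are present in G. Then P[X_H = 1] = p^{12} = (2/13)^{12} = 4096/23298085122481.
By linearity: E[X] = Σ_H E[X_H] = 1792160394037 · p^{12} = 1792160394037 · 4096/23298085122481 = 4096/13.
Numerically: E[X] ≈ 315.

E[X] = 1792160394037 · (2/13)^{12} = 4096/13 ≈ 315.


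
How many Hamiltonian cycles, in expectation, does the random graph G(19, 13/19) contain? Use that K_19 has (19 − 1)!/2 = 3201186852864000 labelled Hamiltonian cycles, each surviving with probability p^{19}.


K_19 has (19 − 1)!/2 = 3201186852864000 labelled Hamiltonian cycles.
For each such Hamiltonian cycle H, let X_H = 1 if all 19 edges of H are present in G. Then P[X_H = 1] = p^{19} = (13/19)^{19} = 1461920290375446110677/1978419655660313589123979.
Summing the indicators: E[X] = Σ_H E[X_H] = 3201186852864000 · p^{19} = 3201186852864000 · 1461920290375446110677/1978419655660313589123979 = 4679880013484999364018134658428928000/1978419655660313589123979.
Numerically: E[X] ≈ 2.365e+12.

E[X] = 3201186852864000 · (13/19)^{19} = 4679880013484999364018134658428928000/1978419655660313589123979 ≈ 2.365e+12.


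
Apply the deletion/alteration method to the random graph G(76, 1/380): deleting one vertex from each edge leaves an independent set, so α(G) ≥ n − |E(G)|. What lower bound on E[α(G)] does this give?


E[|E(G)|] = C(76, 2)·p = 2850 · (1/380) = 15/2.
E[α(G)] ≥ n − E[|E(G)|] = 76 − 15/2 = 137/2.
Numerically: ≈ 68.500000.
(This is only a lower bound; the true E[α(G)] may be larger.)

E[α(G)] ≥ 137/2 ≈ 68.500000.


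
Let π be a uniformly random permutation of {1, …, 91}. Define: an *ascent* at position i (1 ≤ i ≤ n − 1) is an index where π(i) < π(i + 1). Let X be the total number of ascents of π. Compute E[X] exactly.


Write X = Σ X_I over i = 1, …, 90, with X_I the indicator of one ascent.
There are 90 indicators.
For each fixed i, the pair (π(i), π(i+1)) is a uniformly random ordered pair of distinct values from {1, …, 91}; by symmetry P[π(i) < π(i+1)] = 1/2.
By linearity: E[X] = 90 · (1/2) = (91 − 1) · (1/2) = 45 ≈ 45.0000.

E[X] = 45 = 45.0000.


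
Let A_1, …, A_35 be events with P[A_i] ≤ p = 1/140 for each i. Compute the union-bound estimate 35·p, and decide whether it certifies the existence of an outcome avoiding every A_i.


Union bound: P[∪_{i=1}^{35} A_i] ≤ Σ_i P[A_i] ≤ 35·p = 35·(1/140) = 1/4.
Numerically: 1/4 ≈ 0.250000.
Is 1/4 < 1? YES.
Since P[∪ A_i] ≤ 1/4 < 1, the complement has P[∩ A_i^c] ≥ 1 − 1/4 = 3/4 > 0, so some outcome avoids every A_i.

35·p = 1/4 ≈ 0.250000; existence CERTIFIED by the union bound.


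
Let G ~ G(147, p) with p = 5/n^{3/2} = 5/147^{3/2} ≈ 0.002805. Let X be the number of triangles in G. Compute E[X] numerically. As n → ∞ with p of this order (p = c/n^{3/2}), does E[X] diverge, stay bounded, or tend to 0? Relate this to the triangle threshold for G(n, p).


Number of potential triangles: C(147, 3) = 518665.
Each occurs with probability p³ ≈ (0.002805)³ ≈ 2.207913e-08.
By linearity: E[X] = C(147, 3)·p³ ≈ 518665 · 2.207913e-08 ≈ 0.0115.
Since α = 3/2 > 1, p = c/n^{3/2} = o(1/n) is below the triangle threshold p ~ 1/n. Asymptotically E[X] ~ (c³/6)·n^{3(1−α)} = (5³/6)·n^{-1.5} → 0, so by Markov's inequality G has no triangles w.h.p.

E[X] ≈ 0.0115; in regime p = Θ(1/n^{3/2}) E[X] tends to 0 (below the triangle threshold p ~ 1/n).


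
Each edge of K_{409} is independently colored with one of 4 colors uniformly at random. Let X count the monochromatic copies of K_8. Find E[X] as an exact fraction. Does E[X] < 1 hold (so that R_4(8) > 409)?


E[X] = C(409, 8) · 4^{1 − 28} = 18128041135797879 · 4^{−27} = 18128041135797879/18014398509481984.
As a reduced fraction: E[X] = 18128041135797879/18014398509481984 ≈ 1.0063084.
Is E[X] < 1? NO.
Since E[X] ≥ 1, the first-moment bound is inconclusive at n = 409; it does NOT by itself certify R_4(8) > 409.

E[X] = 18128041135797879/18014398509481984 ≈ 1.0063084; E[X] ≥ 1; first-moment method inconclusive here.


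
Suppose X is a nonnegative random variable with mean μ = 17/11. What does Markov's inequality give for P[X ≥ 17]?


μ = E[X] = 17/11, a = 17.
Markov: P[X ≥ 17] ≤ μ/a = (17/11)/17 = 1/11.
Numerically: ≈ 0.0909.
(Since a = 17 > μ = 1.5455, the bound 1/11 is < 1 and informative.)

P[X ≥ 17] ≤ 1/11 ≈ 0.0909.


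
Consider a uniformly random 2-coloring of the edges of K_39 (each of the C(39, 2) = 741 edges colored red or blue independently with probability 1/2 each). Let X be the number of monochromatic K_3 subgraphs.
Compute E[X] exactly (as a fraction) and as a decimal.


Let X = Σ_S X_S over the C(39, 3) = 9139 subsets S of size 3, where X_S = 1 if the K_3 on S is monochromatic.
For a fixed S, the K_3 on S has C(3, 2) = 3 edges. P[all 3 edges red] = (1/2)^3, and likewise for blue, so P[monochromatic] = 2·(1/2)^3 = 2^{1 − 3} = 1/4.
Summing: E[X] = C(39, 3) · 2^{1 − 3} = 9139 · 1/4 = 9139/4.
Numerically: E[X] ≈ 2284.7500.

E[X] = C(39,3)·2^(1−C(3,2)) = 9139/4 ≈ 2284.7500.


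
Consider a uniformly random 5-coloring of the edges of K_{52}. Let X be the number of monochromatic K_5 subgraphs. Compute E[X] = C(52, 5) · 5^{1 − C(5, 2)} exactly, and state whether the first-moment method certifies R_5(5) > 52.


E[X] = C(52, 5) · 5^{1 − 10} = 2598960 · 5^{−9} = 2598960/1953125.
As a reduced fraction: E[X] = 519792/390625 ≈ 1.33067.
Is E[X] < 1? NO.
Since E[X] ≥ 1, the first-moment bound is inconclusive at n = 52; it does NOT by itself certify R_5(5) > 52.

E[X] = 519792/390625 ≈ 1.33067; E[X] ≥ 1; first-moment method inconclusive here.


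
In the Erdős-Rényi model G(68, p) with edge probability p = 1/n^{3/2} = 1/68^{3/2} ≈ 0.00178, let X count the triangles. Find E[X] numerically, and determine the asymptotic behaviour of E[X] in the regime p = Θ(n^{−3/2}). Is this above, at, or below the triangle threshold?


Number of potential triangles: C(68, 3) = 50116.
Each occurs with probability p³ ≈ (0.00178)³ ≈ 5.67166e-09.
By linearity: E[X] = C(68, 3)·p³ ≈ 50116 · 5.67166e-09 ≈ 0.000.
Since α = 3/2 > 1, p = c/n^{3/2} = o(1/n) is below the triangle threshold p ~ 1/n. Asymptotically E[X] ~ (c³/6)·n^{3(1−α)} = (1³/6)·n^{-1.5} → 0, so by Markov's inequality G has no triangles w.h.p.

E[X] ≈ 0.000; in regime p = Θ(1/n^{3/2}) E[X] tends to 0 (below the triangle threshold p ~ 1/n).


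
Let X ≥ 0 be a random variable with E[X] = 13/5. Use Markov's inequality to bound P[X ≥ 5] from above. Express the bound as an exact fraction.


μ = E[X] = 13/5, a = 5.
Markov: P[X ≥ 5] ≤ μ/a = (13/5)/5 = 13/25.
Numerically: ≈ 0.520000.
(Since a = 5 > μ = 2.600000, the bound 13/25 is < 1 and informative.)

P[X ≥ 5] ≤ 13/25 ≈ 0.520000.


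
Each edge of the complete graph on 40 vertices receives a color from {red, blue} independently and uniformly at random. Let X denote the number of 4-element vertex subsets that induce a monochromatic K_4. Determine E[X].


Let X = Σ_S X_S over the C(40, 4) = 91390 subsets S of size 4, where X_S = 1 if the K_4 on S is monochromatic.
For a fixed S, the K_4 on S has C(4, 2) = 6 edges. P[all 6 edges red] = (1/2)^6, and likewise for blue, so P[monochromatic] = 2·(1/2)^6 = 2^{1 − 6} = 1/32.
By linearity: E[X] = C(40, 4) · 2^{1 − 6} = 91390 · 1/32 = 45695/16.
Numerically: E[X] ≈ 2855.9375.

E[X] = C(40,4)·2^(1−C(4,2)) = 45695/16 ≈ 2855.9375.


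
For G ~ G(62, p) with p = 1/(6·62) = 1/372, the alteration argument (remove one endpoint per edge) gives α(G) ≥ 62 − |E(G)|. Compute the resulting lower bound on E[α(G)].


E[|E(G)|] = C(62, 2)·p = 1891 · (1/372) = 61/12.
E[α(G)] ≥ n − E[|E(G)|] = 62 − 61/12 = 683/12.
Numerically: ≈ 56.9167.
(This is only a lower bound; the true E[α(G)] may be larger.)

E[α(G)] ≥ 683/12 ≈ 56.9167.


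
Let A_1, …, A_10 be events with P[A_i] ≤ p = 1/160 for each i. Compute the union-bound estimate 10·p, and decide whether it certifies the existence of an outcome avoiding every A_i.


Union bound: P[∪_{i=1}^{10} A_i] ≤ Σ_i P[A_i] ≤ 10·p = 10·(1/160) = 1/16.
Numerically: 1/16 ≈ 0.06250.
Is 1/16 < 1? YES.
Since P[∪ A_i] ≤ 1/16 < 1, the complement has P[∩ A_i^c] ≥ 1 − 1/16 = 15/16 > 0, so some outcome avoids every A_i.

10·p = 1/16 ≈ 0.06250; existence CERTIFIED by the union bound.


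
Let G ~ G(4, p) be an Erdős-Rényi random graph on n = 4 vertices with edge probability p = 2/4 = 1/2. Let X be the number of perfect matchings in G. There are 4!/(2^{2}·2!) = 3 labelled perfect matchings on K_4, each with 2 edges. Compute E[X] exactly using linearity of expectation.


K_4 has 4!/(2^{2}·2!) = 3 labelled perfect matchings.
For each such perfect matching H, let X_H = 1 if all 2 edges of H are present in G. Then P[X_H = 1] = p^{2} = (1/2)^{2} = 1/4.
By linearity of expectation: E[X] = Σ_H E[X_H] = 3 · p^{2} = 3 · 1/4 = 3/4.
Numerically: E[X] ≈ 0.75.

E[X] = 3 · (1/2)^{2} = 3/4 ≈ 0.75.


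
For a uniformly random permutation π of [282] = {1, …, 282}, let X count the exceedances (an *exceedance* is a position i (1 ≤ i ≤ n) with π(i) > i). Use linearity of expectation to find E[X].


Write X = Σ_{i=1}^{282} X_i, where X_i = 1_{π(i) > i}.
For each fixed i, π(i) is uniform over {1, …, 282} (marginal of a uniform permutation), so P[π(i) > i] = (n − i)/n. Summing: Σ_{i=1}^{282} (n − i)/n = (0 + 1 + … + 281)/282 = 282(282 − 1)/(2·282) = (282 − 1)/2.
Hence E[X] = Σ_{i=1}^{282} (282 − i)/282 = 281/2 ≈ 140.500000.

E[X] = 281/2 = 140.500000.


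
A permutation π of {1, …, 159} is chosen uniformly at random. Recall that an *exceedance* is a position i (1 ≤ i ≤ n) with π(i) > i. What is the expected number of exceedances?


Write X = Σ_{i=1}^{159} X_i, where X_i = 1_{π(i) > i}.
For each fixed i, π(i) is uniform over {1, …, 159} (marginal of a uniform permutation), so P[π(i) > i] = (n − i)/n. Summing: Σ_{i=1}^{159} (n − i)/n = (0 + 1 + … + 158)/159 = 159(159 − 1)/(2·159) = (159 − 1)/2.
Hence E[X] = Σ_{i=1}^{159} (159 − i)/159 = 79 ≈ 79.0000.

E[X] = 79 = 79.0000.


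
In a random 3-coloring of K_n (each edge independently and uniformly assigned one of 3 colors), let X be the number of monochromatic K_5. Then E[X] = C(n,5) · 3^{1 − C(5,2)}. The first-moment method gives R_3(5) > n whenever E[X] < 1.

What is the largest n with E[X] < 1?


We need C(n, 5) · 3^{1 − 10} < 1, i.e. C(n, 5) < 3^{10 − 1} = 19683.
Check values of n near the boundary:
  n = 18: C(18, 5) = 8568; 8568 < 19683? YES
  n = 19: C(19, 5) = 11628; 11628 < 19683? YES
  n = 20: C(20, 5) = 15504; 15504 < 19683? YES
  n = 21: C(21, 5) = 20349; 20349 < 19683? NO
  n = 22: C(22, 5) = 26334; 26334 < 19683? NO
  n = 23: C(23, 5) = 33649; 33649 < 19683? NO
The largest n with C(n, 5) < 19683 is n = 20 (where E[X] = 5168/6561 ≈ 0.788). Hence R_3(5) > 20, i.e. R_3(5) ≥ 21.

Largest n = 20; hence R_3(5) > 20.


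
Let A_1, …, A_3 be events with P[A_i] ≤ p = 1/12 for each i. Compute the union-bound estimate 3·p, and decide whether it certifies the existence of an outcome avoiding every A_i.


Union bound: P[∪_{i=1}^{3} A_i] ≤ Σ_i P[A_i] ≤ 3·p = 3·(1/12) = 1/4.
Numerically: 1/4 ≈ 0.25000.
Is 1/4 < 1? YES.
Since P[∪ A_i] ≤ 1/4 < 1, the complement has P[∩ A_i^c] ≥ 1 − 1/4 = 3/4 > 0, so some outcome avoids every A_i.

3·p = 1/4 ≈ 0.25000; existence CERTIFIED by the union bound.


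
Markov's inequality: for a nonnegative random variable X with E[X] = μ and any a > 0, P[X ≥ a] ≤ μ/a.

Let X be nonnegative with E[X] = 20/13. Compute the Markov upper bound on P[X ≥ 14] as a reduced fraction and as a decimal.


μ = E[X] = 20/13, a = 14.
Markov: P[X ≥ 14] ≤ μ/a = (20/13)/14 = 10/91.
Numerically: ≈ 0.10989.
(Since a = 14 > μ = 1.53846, the bound 10/91 is < 1 and informative.)

P[X ≥ 14] ≤ 10/91 ≈ 0.10989.


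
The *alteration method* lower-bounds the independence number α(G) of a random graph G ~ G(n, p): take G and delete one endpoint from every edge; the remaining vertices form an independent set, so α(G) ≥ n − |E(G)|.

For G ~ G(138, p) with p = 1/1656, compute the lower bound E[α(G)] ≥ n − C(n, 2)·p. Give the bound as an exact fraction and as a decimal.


E[|E(G)|] = C(138, 2)·p = 9453 · (1/1656) = 137/24.
E[α(G)] ≥ n − E[|E(G)|] = 138 − 137/24 = 3175/24.
Numerically: ≈ 132.2917.
(This is only a lower bound; the true E[α(G)] may be larger.)

E[α(G)] ≥ 3175/24 ≈ 132.2917.


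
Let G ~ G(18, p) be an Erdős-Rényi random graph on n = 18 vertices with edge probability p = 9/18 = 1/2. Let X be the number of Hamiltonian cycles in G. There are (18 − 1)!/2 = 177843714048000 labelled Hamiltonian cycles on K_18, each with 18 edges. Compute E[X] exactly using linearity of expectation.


K_18 has (18 − 1)!/2 = 177843714048000 labelled Hamiltonian cycles.
For each such Hamiltonian cycle H, let X_H = 1 if all 18 edges of H are present in G. Then P[X_H = 1] = p^{18} = (1/2)^{18} = 1/262144.
By linearity of expectation: E[X] = Σ_H E[X_H] = 177843714048000 · p^{18} = 177843714048000 · 1/262144 = 10854718875/16.
Numerically: E[X] ≈ 6.7842e+08.

E[X] = 177843714048000 · (1/2)^{18} = 10854718875/16 ≈ 6.7842e+08.


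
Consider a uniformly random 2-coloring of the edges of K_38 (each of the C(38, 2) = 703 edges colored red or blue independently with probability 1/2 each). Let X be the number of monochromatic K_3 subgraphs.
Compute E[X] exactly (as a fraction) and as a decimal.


Let X = Σ_S X_S over the C(38, 3) = 8436 subsets S of size 3, where X_S = 1 if the K_3 on S is monochromatic.
For a fixed S, the K_3 on S has C(3, 2) = 3 edges. P[all 3 edges red] = (1/2)^3, and likewise for blue, so P[monochromatic] = 2·(1/2)^3 = 2^{1 − 3} = 1/4.
By linearity of expectation: E[X] = C(38, 3) · 2^{1 − 3} = 8436 · 1/4 = 2109.
Numerically: E[X] ≈ 2109.00000.

E[X] = C(38,3)·2^(1−C(3,2)) = 2109 ≈ 2109.00000.


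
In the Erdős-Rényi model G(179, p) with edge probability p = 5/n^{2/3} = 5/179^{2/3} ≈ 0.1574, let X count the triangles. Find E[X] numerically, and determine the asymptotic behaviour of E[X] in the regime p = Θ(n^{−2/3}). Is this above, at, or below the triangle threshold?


Number of potential triangles: C(179, 3) = 939929.
Each occurs with probability p³ ≈ (0.1574)³ ≈ 3.901252e-03.
By linearity: E[X] = C(179, 3)·p³ ≈ 939929 · 3.901252e-03 ≈ 3666.8994.
Since α = 2/3 < 1, p = c/n^{2/3} ≫ 1/n is above the triangle threshold p ~ 1/n. Asymptotically E[X] ~ (c³/6)·n^{3(1−α)} = (5³/6)·n^{1} → ∞; triangles are abundant w.h.p.

E[X] ≈ 3666.8994; in regime p = Θ(1/n^{2/3}) E[X] diverges (above the triangle threshold p ~ 1/n).


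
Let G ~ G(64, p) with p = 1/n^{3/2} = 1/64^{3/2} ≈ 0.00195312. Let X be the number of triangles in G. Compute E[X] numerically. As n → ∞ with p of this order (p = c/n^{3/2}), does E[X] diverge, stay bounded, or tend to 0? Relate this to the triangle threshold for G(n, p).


Number of potential triangles: C(64, 3) = 41664.
Each occurs with probability p³ ≈ (0.00195312)³ ≈ 7.45058060e-09.
By linearity: E[X] = C(64, 3)·p³ ≈ 41664 · 7.45058060e-09 ≈ 0.000310.
Since α = 3/2 > 1, p = c/n^{3/2} = o(1/n) is below the triangle threshold p ~ 1/n. Asymptotically E[X] ~ (c³/6)·n^{3(1−α)} = (1³/6)·n^{-1.5} → 0, so by Markov's inequality G has no triangles w.h.p.

E[X] ≈ 0.000310; in regime p = Θ(1/n^{3/2}) E[X] tends to 0 (below the triangle threshold p ~ 1/n).


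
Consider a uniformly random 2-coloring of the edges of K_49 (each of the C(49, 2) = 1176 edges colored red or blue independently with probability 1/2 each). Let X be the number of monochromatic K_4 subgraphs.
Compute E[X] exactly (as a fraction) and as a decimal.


Let X = Σ_S X_S over the C(49, 4) = 211876 subsets S of size 4, where X_S = 1 if the K_4 on S is monochromatic.
For a fixed S, the K_4 on S has C(4, 2) = 6 edges. P[all 6 edges red] = (1/2)^6, and likewise for blue, so P[monochromatic] = 2·(1/2)^6 = 2^{1 − 6} = 1/32.
By linearity: E[X] = C(49, 4) · 2^{1 − 6} = 211876 · 1/32 = 52969/8.
Numerically: E[X] ≈ 6621.1250.

E[X] = C(49,4)·2^(1−C(4,2)) = 52969/8 ≈ 6621.1250.


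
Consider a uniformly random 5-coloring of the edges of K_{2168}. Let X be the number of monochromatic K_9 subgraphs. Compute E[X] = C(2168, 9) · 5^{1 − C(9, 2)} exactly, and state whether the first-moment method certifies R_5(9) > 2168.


E[X] = C(2168, 9) · 5^{1 − 36} = 2867804175977929537095120 · 5^{−35} = 2867804175977929537095120/2910383045673370361328125.
As a reduced fraction: E[X] = 573560835195585907419024/582076609134674072265625 ≈ 0.985.
Is E[X] < 1? YES.
Since E[X] < 1, there exists a 5-coloring of K_{2168} with no monochromatic K_9; hence R_5(9) > 2168.

E[X] = 573560835195585907419024/582076609134674072265625 ≈ 0.985; E[X] < 1, so R_5(9) > 2168.


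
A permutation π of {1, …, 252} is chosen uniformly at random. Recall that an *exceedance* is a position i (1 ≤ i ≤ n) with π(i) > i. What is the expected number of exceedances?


Write X = Σ_{i=1}^{252} X_i, where X_i = 1_{π(i) > i}.
For each fixed i, π(i) is uniform over {1, …, 252} (marginal of a uniform permutation), so P[π(i) > i] = (n − i)/n. Summing: Σ_{i=1}^{252} (n − i)/n = (0 + 1 + … + 251)/252 = 252(252 − 1)/(2·252) = (252 − 1)/2.
Hence E[X] = Σ_{i=1}^{252} (252 − i)/252 = 251/2 ≈ 125.50000.

E[X] = 251/2 = 125.50000.


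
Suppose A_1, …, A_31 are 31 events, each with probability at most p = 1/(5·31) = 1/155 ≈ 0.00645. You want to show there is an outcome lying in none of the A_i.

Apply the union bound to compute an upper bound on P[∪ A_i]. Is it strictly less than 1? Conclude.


Union bound: P[∪_{i=1}^{31} A_i] ≤ Σ_i P[A_i] ≤ 31·p = 31·(1/155) = 1/5.
Numerically: 1/5 ≈ 0.20000.
Is 1/5 < 1? YES.
Since P[∪ A_i] ≤ 1/5 < 1, the complement has P[∩ A_i^c] ≥ 1 − 1/5 = 4/5 > 0, so some outcome avoids every A_i.

31·p = 1/5 ≈ 0.20000; existence CERTIFIED by the union bound.


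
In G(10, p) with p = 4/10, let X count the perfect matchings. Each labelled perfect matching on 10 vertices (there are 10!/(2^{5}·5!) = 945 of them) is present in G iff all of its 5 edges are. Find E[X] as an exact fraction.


K_10 has 10!/(2^{5}·5!) = 945 labelled perfect matchings.
For each such perfect matching H, let X_H = 1 if all 5 edges of H are present in G. Then P[X_H = 1] = p^{5} = (2/5)^{5} = 32/3125.
By linearity: E[X] = Σ_H E[X_H] = 945 · p^{5} = 945 · 32/3125 = 6048/625.
Numerically: E[X] ≈ 9.6768.

E[X] = 945 · (2/5)^{5} = 6048/625 ≈ 9.6768.


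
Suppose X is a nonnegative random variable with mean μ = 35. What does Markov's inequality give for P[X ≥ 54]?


μ = E[X] = 35, a = 54.
Markov: P[X ≥ 54] ≤ μ/a = (35)/54 = 35/54.
Numerically: ≈ 0.64815.
(Since a = 54 > μ = 35.00000, the bound 35/54 is < 1 and informative.)

P[X ≥ 54] ≤ 35/54 ≈ 0.64815.


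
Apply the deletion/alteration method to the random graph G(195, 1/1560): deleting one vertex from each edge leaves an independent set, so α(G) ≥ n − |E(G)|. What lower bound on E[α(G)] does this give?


E[|E(G)|] = C(195, 2)·p = 18915 · (1/1560) = 97/8.
E[α(G)] ≥ n − E[|E(G)|] = 195 − 97/8 = 1463/8.
Numerically: ≈ 182.87500.
(This is only a lower bound; the true E[α(G)] may be larger.)

E[α(G)] ≥ 1463/8 ≈ 182.87500.


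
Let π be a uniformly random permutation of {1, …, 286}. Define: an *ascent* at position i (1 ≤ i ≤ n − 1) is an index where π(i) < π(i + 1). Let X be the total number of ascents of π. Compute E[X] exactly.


Write X = Σ X_I over i = 1, …, 285, with X_I the indicator of one ascent.
There are 285 indicators.
For each fixed i, the pair (π(i), π(i+1)) is a uniformly random ordered pair of distinct values from {1, …, 286}; by symmetry P[π(i) < π(i+1)] = 1/2.
By linearity: E[X] = 285 · (1/2) = (286 − 1) · (1/2) = 285/2 ≈ 142.500.

E[X] = 285/2 = 142.500.


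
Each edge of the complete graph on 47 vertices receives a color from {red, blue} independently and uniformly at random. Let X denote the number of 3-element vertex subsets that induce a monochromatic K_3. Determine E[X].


Let X = Σ_S X_S over the C(47, 3) = 16215 subsets S of size 3, where X_S = 1 if the K_3 on S is monochromatic.
For a fixed S, the K_3 on S has C(3, 2) = 3 edges. P[all 3 edges red] = (1/2)^3, and likewise for blue, so P[monochromatic] = 2·(1/2)^3 = 2^{1 − 3} = 1/4.
By linearity of expectation: E[X] = C(47, 3) · 2^{1 − 3} = 16215 · 1/4 = 16215/4.
Numerically: E[X] ≈ 4053.7500.

E[X] = C(47,3)·2^(1−C(3,2)) = 16215/4 ≈ 4053.7500.


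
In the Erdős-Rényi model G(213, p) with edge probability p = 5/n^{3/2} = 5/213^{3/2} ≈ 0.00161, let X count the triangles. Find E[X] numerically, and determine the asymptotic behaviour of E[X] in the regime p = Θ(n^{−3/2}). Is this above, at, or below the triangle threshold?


Number of potential triangles: C(213, 3) = 1587986.
Each occurs with probability p³ ≈ (0.00161)³ ≈ 4.16104e-09.
By linearity: E[X] = C(213, 3)·p³ ≈ 1587986 · 4.16104e-09 ≈ 0.007.
Since α = 3/2 > 1, p = c/n^{3/2} = o(1/n) is below the triangle threshold p ~ 1/n. Asymptotically E[X] ~ (c³/6)·n^{3(1−α)} = (5³/6)·n^{-1.5} → 0, so by Markov's inequality G has no triangles w.h.p.

E[X] ≈ 0.007; in regime p = Θ(1/n^{3/2}) E[X] tends to 0 (below the triangle threshold p ~ 1/n).


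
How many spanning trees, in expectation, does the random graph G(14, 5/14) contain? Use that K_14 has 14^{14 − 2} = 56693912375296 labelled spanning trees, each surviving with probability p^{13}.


K_14 has 14^{14 − 2} = 56693912375296 labelled spanning trees.
For each such spanning tree H, let X_H = 1 if all 13 edges of H are present in G. Then P[X_H = 1] = p^{13} = (5/14)^{13} = 1220703125/793714773254144.
By linearity of expectation: E[X] = Σ_H E[X_H] = 56693912375296 · p^{13} = 56693912375296 · 1220703125/793714773254144 = 1220703125/14.
Numerically: E[X] ≈ 8.7193e+07.

E[X] = 56693912375296 · (5/14)^{13} = 1220703125/14 ≈ 8.7193e+07.


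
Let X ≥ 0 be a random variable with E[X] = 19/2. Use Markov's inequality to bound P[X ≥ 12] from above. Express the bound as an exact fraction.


μ = E[X] = 19/2, a = 12.
Markov: P[X ≥ 12] ≤ μ/a = (19/2)/12 = 19/24.
Numerically: ≈ 0.7917.
(Since a = 12 > μ = 9.5000, the bound 19/24 is < 1 and informative.)

P[X ≥ 12] ≤ 19/24 ≈ 0.7917.


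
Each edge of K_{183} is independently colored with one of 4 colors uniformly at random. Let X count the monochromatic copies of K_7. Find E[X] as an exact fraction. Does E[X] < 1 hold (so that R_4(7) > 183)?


E[X] = C(183, 7) · 4^{1 − 21} = 1214197462413 · 4^{−20} = 1214197462413/1099511627776.
As a reduced fraction: E[X] = 1214197462413/1099511627776 ≈ 1.104306.
Is E[X] < 1? NO.
Since E[X] ≥ 1, the first-moment bound is inconclusive at n = 183; it does NOT by itself certify R_4(7) > 183.

E[X] = 1214197462413/1099511627776 ≈ 1.104306; E[X] ≥ 1; first-moment method inconclusive here.


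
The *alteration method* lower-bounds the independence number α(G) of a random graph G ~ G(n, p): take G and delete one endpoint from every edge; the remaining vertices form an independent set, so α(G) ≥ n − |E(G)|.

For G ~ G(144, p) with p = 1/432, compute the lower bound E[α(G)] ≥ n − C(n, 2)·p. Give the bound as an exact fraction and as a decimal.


E[|E(G)|] = C(144, 2)·p = 10296 · (1/432) = 143/6.
E[α(G)] ≥ n − E[|E(G)|] = 144 − 143/6 = 721/6.
Numerically: ≈ 120.166667.
(This is only a lower bound; the true E[α(G)] may be larger.)

E[α(G)] ≥ 721/6 ≈ 120.166667.


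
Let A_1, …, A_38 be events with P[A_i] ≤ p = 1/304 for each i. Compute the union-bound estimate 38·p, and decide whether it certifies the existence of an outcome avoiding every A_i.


Union bound: P[∪_{i=1}^{38} A_i] ≤ Σ_i P[A_i] ≤ 38·p = 38·(1/304) = 1/8.
Numerically: 1/8 ≈ 0.125000.
Is 1/8 < 1? YES.
Since P[∪ A_i] ≤ 1/8 < 1, the complement has P[∩ A_i^c] ≥ 1 − 1/8 = 7/8 > 0, so some outcome avoids every A_i.

38·p = 1/8 ≈ 0.125000; existence CERTIFIED by the union bound.


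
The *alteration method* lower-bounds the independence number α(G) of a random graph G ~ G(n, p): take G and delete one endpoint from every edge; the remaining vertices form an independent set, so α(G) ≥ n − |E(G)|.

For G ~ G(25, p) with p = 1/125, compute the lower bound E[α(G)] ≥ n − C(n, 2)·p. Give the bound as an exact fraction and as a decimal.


E[|E(G)|] = C(25, 2)·p = 300 · (1/125) = 12/5.
E[α(G)] ≥ n − E[|E(G)|] = 25 − 12/5 = 113/5.
Numerically: ≈ 22.60000.
(This is only a lower bound; the true E[α(G)] may be larger.)

E[α(G)] ≥ 113/5 ≈ 22.60000.


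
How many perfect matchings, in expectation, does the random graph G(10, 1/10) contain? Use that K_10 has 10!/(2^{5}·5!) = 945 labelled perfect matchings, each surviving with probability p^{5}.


K_10 has 10!/(2^{5}·5!) = 945 labelled perfect matchings.
For each such perfect matching H, let X_H = 1 if all 5 edges of H are present in G. Then P[X_H = 1] = p^{5} = (1/10)^{5} = 1/100000.
By linearity: E[X] = Σ_H E[X_H] = 945 · p^{5} = 945 · 1/100000 = 189/20000.
Numerically: E[X] ≈ 0.00945.

E[X] = 945 · (1/10)^{5} = 189/20000 ≈ 0.00945.


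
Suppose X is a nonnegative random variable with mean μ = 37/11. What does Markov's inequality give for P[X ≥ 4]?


μ = E[X] = 37/11, a = 4.
Markov: P[X ≥ 4] ≤ μ/a = (37/11)/4 = 37/44.
Numerically: ≈ 0.840909.
(Since a = 4 > μ = 3.363636, the bound 37/44 is < 1 and informative.)

P[X ≥ 4] ≤ 37/44 ≈ 0.840909.


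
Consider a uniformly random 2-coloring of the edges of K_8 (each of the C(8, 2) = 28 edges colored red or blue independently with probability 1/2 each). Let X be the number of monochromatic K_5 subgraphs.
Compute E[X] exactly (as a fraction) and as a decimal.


Let X = Σ_S X_S over the C(8, 5) = 56 subsets S of size 5, where X_S = 1 if the K_5 on S is monochromatic.
For a fixed S, the K_5 on S has C(5, 2) = 10 edges. P[all 10 edges red] = (1/2)^10, and likewise for blue, so P[monochromatic] = 2·(1/2)^10 = 2^{1 − 10} = 1/512.
By linearity: E[X] = C(8, 5) · 2^{1 − 10} = 56 · 1/512 = 7/64.
Numerically: E[X] ≈ 0.10938.

E[X] = C(8,5)·2^(1−C(5,2)) = 7/64 ≈ 0.10938.


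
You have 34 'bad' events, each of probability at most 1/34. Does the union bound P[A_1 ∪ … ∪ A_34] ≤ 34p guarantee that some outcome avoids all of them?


Union bound: P[∪_{i=1}^{34} A_i] ≤ Σ_i P[A_i] ≤ 34·p = 34·(1/34) = 1.
Numerically: 1 ≈ 1.00000.
Is 1 < 1? NO.
Since the bound 1 is ≥ 1, the union bound is uninformative here; it does NOT by itself certify existence.

34·p = 1 ≈ 1.00000; existence NOT certified by the union bound.


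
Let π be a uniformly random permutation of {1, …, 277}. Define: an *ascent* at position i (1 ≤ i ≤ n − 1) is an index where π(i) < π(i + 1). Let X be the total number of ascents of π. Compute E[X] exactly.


Write X = Σ X_I over i = 1, …, 276, with X_I the indicator of one ascent.
There are 276 indicators.
For each fixed i, the pair (π(i), π(i+1)) is a uniformly random ordered pair of distinct values from {1, …, 277}; by symmetry P[π(i) < π(i+1)] = 1/2.
By linearity: E[X] = 276 · (1/2) = (277 − 1) · (1/2) = 138 ≈ 138.0000.

E[X] = 138 = 138.0000.


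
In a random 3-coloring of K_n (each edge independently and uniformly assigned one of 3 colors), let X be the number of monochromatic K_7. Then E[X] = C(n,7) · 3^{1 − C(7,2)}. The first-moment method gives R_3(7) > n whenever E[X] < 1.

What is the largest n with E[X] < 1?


We need C(n, 7) · 3^{1 − 21} < 1, i.e. C(n, 7) < 3^{21 − 1} = 3486784401.
Check values of n near the boundary:
  n = 75: C(75, 7) = 1984829850; 1984829850 < 3486784401? YES
  n = 76: C(76, 7) = 2186189400; 2186189400 < 3486784401? YES
  n = 77: C(77, 7) = 2404808340; 2404808340 < 3486784401? YES
  n = 78: C(78, 7) = 2641902120; 2641902120 < 3486784401? YES
  n = 79: C(79, 7) = 2898753715; 2898753715 < 3486784401? YES
  n = 80: C(80, 7) = 3176716400; 3176716400 < 3486784401? YES
  n = 81: C(81, 7) = 3477216600; 3477216600 < 3486784401? YES
  n = 82: C(82, 7) = 3801756816; 3801756816 < 3486784401? NO
The largest n with C(n, 7) < 3486784401 is n = 81 (where E[X] = 42928600/43046721 ≈ 0.997). Hence R_3(7) > 81, i.e. R_3(7) ≥ 82.

Largest n = 81; hence R_3(7) > 81.


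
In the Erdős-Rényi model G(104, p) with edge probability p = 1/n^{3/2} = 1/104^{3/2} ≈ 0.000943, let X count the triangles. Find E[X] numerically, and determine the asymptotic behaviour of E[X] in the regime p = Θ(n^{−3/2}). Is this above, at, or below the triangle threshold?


Number of potential triangles: C(104, 3) = 182104.
Each occurs with probability p³ ≈ (0.000943)³ ≈ 8.38204e-10.
By linearity: E[X] = C(104, 3)·p³ ≈ 182104 · 8.38204e-10 ≈ 0.000.
Since α = 3/2 > 1, p = c/n^{3/2} = o(1/n) is below the triangle threshold p ~ 1/n. Asymptotically E[X] ~ (c³/6)·n^{3(1−α)} = (1³/6)·n^{-1.5} → 0, so by Markov's inequality G has no triangles w.h.p.

E[X] ≈ 0.000; in regime p = Θ(1/n^{3/2}) E[X] tends to 0 (below the triangle threshold p ~ 1/n).


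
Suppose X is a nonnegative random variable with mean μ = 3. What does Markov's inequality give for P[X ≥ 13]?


μ = E[X] = 3, a = 13.
Markov: P[X ≥ 13] ≤ μ/a = (3)/13 = 3/13.
Numerically: ≈ 0.230769.
(Since a = 13 > μ = 3.000000, the bound 3/13 is < 1 and informative.)

P[X ≥ 13] ≤ 3/13 ≈ 0.230769.


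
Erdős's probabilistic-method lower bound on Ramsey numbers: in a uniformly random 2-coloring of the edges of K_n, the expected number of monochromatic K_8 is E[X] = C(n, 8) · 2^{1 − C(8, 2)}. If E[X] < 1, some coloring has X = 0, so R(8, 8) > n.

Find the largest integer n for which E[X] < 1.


We need C(n, 8) · 2^{1 − 28} < 1, i.e. C(n, 8) < 2^{28 − 1} = 134217728.
Check values of n near the boundary:
  n = 36: C(36, 8) = 30260340; 30260340 < 134217728? YES
  n = 37: C(37, 8) = 38608020; 38608020 < 134217728? YES
  n = 38: C(38, 8) = 48903492; 48903492 < 134217728? YES
  n = 39: C(39, 8) = 61523748; 61523748 < 134217728? YES
  n = 40: C(40, 8) = 76904685; 76904685 < 134217728? YES
  n = 41: C(41, 8) = 95548245; 95548245 < 134217728? YES
  n = 42: C(42, 8) = 118030185; 118030185 < 134217728? YES
  n = 43: C(43, 8) = 145008513; 145008513 < 134217728? NO
The largest n with C(n, 8) < 134217728 is n = 42 (where E[X] = 118030185/134217728 ≈ 0.879). Hence R(8, 8) > 42, i.e. R(8, 8) ≥ 43.

Largest n = 42; hence R(8, 8) > 42.


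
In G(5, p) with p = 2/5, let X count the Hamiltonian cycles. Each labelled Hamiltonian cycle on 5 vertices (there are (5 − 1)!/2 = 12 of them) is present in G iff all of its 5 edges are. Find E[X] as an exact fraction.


K_5 has (5 − 1)!/2 = 12 labelled Hamiltonian cycles.
For each such Hamiltonian cycle H, let X_H = 1 if all 5 edges of H are present in G. Then P[X_H = 1] = p^{5} = (2/5)^{5} = 32/3125.
By linearity of expectation: E[X] = Σ_H E[X_H] = 12 · p^{5} = 12 · 32/3125 = 384/3125.
Numerically: E[X] ≈ 0.1229.

E[X] = 12 · (2/5)^{5} = 384/3125 ≈ 0.1229.


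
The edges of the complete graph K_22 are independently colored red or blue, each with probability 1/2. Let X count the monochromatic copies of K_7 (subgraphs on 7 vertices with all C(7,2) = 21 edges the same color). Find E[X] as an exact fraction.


Let X = Σ_S X_S over the C(22, 7) = 170544 subsets S of size 7, where X_S = 1 if the K_7 on S is monochromatic.
For a fixed S, the K_7 on S has C(7, 2) = 21 edges. P[all 21 edges red] = (1/2)^21, and likewise for blue, so P[monochromatic] = 2·(1/2)^21 = 2^{1 − 21} = 1/1048576.
Summing: E[X] = C(22, 7) · 2^{1 − 21} = 170544 · 1/1048576 = 10659/65536.
Numerically: E[X] ≈ 0.16264.

E[X] = C(22,7)·2^(1−C(7,2)) = 10659/65536 ≈ 0.16264.


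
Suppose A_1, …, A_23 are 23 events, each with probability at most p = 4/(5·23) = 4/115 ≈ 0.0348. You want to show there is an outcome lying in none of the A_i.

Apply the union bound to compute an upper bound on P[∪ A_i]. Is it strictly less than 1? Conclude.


Union bound: P[∪_{i=1}^{23} A_i] ≤ Σ_i P[A_i] ≤ 23·p = 23·(4/115) = 4/5.
Numerically: 4/5 ≈ 0.8000.
Is 4/5 < 1? YES.
Since P[∪ A_i] ≤ 4/5 < 1, the complement has P[∩ A_i^c] ≥ 1 − 4/5 = 1/5 > 0, so some outcome avoids every A_i.

23·p = 4/5 ≈ 0.8000; existence CERTIFIED by the union bound.


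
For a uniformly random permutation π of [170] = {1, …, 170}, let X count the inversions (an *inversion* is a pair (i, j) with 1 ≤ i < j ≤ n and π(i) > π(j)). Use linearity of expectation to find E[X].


Write X = Σ X_I over the C(170, 2) = 14365 pairs i < j, with X_I the indicator of one inversion.
There are 14365 indicators.
For each fixed pair i < j, the values π(i) and π(j) are two distinct elements of {1, …, 170} in uniformly random order; by symmetry P[π(i) > π(j)] = 1/2.
By linearity: E[X] = 14365 · (1/2) = C(170, 2) · (1/2) = 14365/2 = 14365/2 ≈ 7182.500.

E[X] = 14365/2 = 7182.500.


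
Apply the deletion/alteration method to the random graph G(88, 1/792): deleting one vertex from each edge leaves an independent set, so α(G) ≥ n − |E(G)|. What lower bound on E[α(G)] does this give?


E[|E(G)|] = C(88, 2)·p = 3828 · (1/792) = 29/6.
E[α(G)] ≥ n − E[|E(G)|] = 88 − 29/6 = 499/6.
Numerically: ≈ 83.1667.
(This is only a lower bound; the true E[α(G)] may be larger.)

E[α(G)] ≥ 499/6 ≈ 83.1667.


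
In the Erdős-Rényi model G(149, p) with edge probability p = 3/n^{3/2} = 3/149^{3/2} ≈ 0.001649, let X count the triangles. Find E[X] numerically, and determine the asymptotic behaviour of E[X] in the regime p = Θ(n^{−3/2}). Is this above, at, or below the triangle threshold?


Number of potential triangles: C(149, 3) = 540274.
Each occurs with probability p³ ≈ (0.001649)³ ≈ 4.487718e-09.
By linearity: E[X] = C(149, 3)·p³ ≈ 540274 · 4.487718e-09 ≈ 0.0024.
Since α = 3/2 > 1, p = c/n^{3/2} = o(1/n) is below the triangle threshold p ~ 1/n. Asymptotically E[X] ~ (c³/6)·n^{3(1−α)} = (3³/6)·n^{-1.5} → 0, so by Markov's inequality G has no triangles w.h.p.

E[X] ≈ 0.0024; in regime p = Θ(1/n^{3/2}) E[X] tends to 0 (below the triangle threshold p ~ 1/n).


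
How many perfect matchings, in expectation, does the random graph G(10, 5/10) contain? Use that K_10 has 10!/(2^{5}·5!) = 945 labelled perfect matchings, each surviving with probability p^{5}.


K_10 has 10!/(2^{5}·5!) = 945 labelled perfect matchings.
For each such perfect matching H, let X_H = 1 if all 5 edges of H are present in G. Then P[X_H = 1] = p^{5} = (1/2)^{5} = 1/32.
By linearity: E[X] = Σ_H E[X_H] = 945 · p^{5} = 945 · 1/32 = 945/32.
Numerically: E[X] ≈ 29.531.

E[X] = 945 · (1/2)^{5} = 945/32 ≈ 29.531.


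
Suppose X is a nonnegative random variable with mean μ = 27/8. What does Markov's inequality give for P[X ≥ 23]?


μ = E[X] = 27/8, a = 23.
Markov: P[X ≥ 23] ≤ μ/a = (27/8)/23 = 27/184.
Numerically: ≈ 0.146739.
(Since a = 23 > μ = 3.375000, the bound 27/184 is < 1 and informative.)

P[X ≥ 23] ≤ 27/184 ≈ 0.146739.


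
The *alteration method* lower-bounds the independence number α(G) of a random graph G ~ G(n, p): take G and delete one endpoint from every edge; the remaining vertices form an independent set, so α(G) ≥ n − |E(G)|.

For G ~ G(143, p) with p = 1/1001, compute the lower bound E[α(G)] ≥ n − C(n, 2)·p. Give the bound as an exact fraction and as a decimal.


E[|E(G)|] = C(143, 2)·p = 10153 · (1/1001) = 71/7.
E[α(G)] ≥ n − E[|E(G)|] = 143 − 71/7 = 930/7.
Numerically: ≈ 132.857.
(This is only a lower bound; the true E[α(G)] may be larger.)

E[α(G)] ≥ 930/7 ≈ 132.857.


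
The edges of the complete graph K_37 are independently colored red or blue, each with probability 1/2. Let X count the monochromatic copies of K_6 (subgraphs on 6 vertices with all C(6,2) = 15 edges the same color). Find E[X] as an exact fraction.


Let X = Σ_S X_S over the C(37, 6) = 2324784 subsets S of size 6, where X_S = 1 if the K_6 on S is monochromatic.
For a fixed S, the K_6 on S has C(6, 2) = 15 edges. P[all 15 edges red] = (1/2)^15, and likewise for blue, so P[monochromatic] = 2·(1/2)^15 = 2^{1 − 15} = 1/16384.
Summing: E[X] = C(37, 6) · 2^{1 − 15} = 2324784 · 1/16384 = 145299/1024.
Numerically: E[X] ≈ 141.894.

E[X] = C(37,6)·2^(1−C(6,2)) = 145299/1024 ≈ 141.894.


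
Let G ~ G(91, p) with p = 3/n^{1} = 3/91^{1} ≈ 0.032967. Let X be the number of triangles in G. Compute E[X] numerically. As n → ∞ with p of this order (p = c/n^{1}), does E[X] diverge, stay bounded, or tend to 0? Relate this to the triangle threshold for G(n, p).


Number of potential triangles: C(91, 3) = 121485.
Each occurs with probability p³ ≈ (0.032967)³ ≈ 3.5829404e-05.
By linearity: E[X] = C(91, 3)·p³ ≈ 121485 · 3.5829404e-05 ≈ 4.35274.
Here α = 1, so p = 3/n is exactly at the triangle threshold p ~ 1/n. Asymptotically E[X] → c³/6 = 3³/6 = 9/2 ≈ 4.50000, a bounded constant. In this regime the triangle count is asymptotically Poisson(c³/6).

E[X] ≈ 4.35274; in regime p = Θ(1/n^{1}) E[X] stays bounded (at the triangle threshold p ~ 1/n).


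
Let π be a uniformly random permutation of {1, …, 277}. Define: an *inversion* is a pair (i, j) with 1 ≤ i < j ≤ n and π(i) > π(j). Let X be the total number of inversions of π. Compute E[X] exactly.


Write X = Σ X_I over the C(277, 2) = 38226 pairs i < j, with X_I the indicator of one inversion.
There are 38226 indicators.
For each fixed pair i < j, the values π(i) and π(j) are two distinct elements of {1, …, 277} in uniformly random order; by symmetry P[π(i) > π(j)] = 1/2.
By linearity: E[X] = 38226 · (1/2) = C(277, 2) · (1/2) = 38226/2 = 19113 ≈ 19113.0000.

E[X] = 19113 = 19113.0000.


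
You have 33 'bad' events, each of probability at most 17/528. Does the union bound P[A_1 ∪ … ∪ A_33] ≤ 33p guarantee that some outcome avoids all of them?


Union bound: P[∪_{i=1}^{33} A_i] ≤ Σ_i P[A_i] ≤ 33·p = 33·(17/528) = 17/16.
Numerically: 17/16 ≈ 1.0625.
Is 17/16 < 1? NO.
Since the bound 17/16 is ≥ 1, the union bound is uninformative here; it does NOT by itself certify existence.

33·p = 17/16 ≈ 1.0625; existence NOT certified by the union bound.


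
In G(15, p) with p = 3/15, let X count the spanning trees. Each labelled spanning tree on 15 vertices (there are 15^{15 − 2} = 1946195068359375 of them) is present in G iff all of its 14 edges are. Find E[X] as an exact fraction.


K_15 has 15^{15 − 2} = 1946195068359375 labelled spanning trees.
For each such spanning tree H, let X_H = 1 if all 14 edges of H are present in G. Then P[X_H = 1] = p^{14} = (1/5)^{14} = 1/6103515625.
Summing the indicators: E[X] = Σ_H E[X_H] = 1946195068359375 · p^{14} = 1946195068359375 · 1/6103515625 = 1594323/5.
Numerically: E[X] ≈ 3.189e+05.

E[X] = 1946195068359375 · (1/5)^{14} = 1594323/5 ≈ 3.189e+05.
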